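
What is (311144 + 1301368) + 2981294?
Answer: 4593806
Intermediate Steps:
(311144 + 1301368) + 2981294 = 1612512 + 2981294 = 4593806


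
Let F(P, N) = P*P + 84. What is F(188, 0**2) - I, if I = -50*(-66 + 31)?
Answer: 33678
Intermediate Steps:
I = 1750 (I = -50*(-35) = 1750)
F(P, N) = 84 + P**2 (F(P, N) = P**2 + 84 = 84 + P**2)
F(188, 0**2) - I = (84 + 188**2) - 1*1750 = (84 + 35344) - 1750 = 35428 - 1750 = 33678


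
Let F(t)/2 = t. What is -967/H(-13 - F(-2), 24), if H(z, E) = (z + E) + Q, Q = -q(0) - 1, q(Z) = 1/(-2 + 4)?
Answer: -1934/27 ≈ -71.630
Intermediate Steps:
q(Z) = ½ (q(Z) = 1/2 = ½)
F(t) = 2*t
Q = -3/2 (Q = -1*½ - 1 = -½ - 1 = -3/2 ≈ -1.5000)
H(z, E) = -3/2 + E + z (H(z, E) = (z + E) - 3/2 = (E + z) - 3/2 = -3/2 + E + z)
-967/H(-13 - F(-2), 24) = -967/(-3/2 + 24 + (-13 - 2*(-2))) = -967/(-3/2 + 24 + (-13 - 1*(-4))) = -967/(-3/2 + 24 + (-13 + 4)) = -967/(-3/2 + 24 - 9) = -967/27/2 = -967*2/27 = -1934/27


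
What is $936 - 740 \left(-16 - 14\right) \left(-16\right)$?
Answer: $-354264$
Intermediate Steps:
$936 - 740 \left(-16 - 14\right) \left(-16\right) = 936 - 740 \left(\left(-30\right) \left(-16\right)\right) = 936 - 355200 = -354264$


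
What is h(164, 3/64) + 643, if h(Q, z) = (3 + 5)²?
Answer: 707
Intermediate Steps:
h(Q, z) = 64 (h(Q, z) = 8² = 64)
h(164, 3/64) + 643 = 64 + 643 = 707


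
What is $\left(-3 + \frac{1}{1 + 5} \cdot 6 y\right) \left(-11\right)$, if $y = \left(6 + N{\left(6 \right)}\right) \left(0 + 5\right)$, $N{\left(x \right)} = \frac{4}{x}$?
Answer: $- \frac{1001}{3} \approx -333.67$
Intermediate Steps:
$y = \frac{100}{3}$ ($y = \left(6 + \frac{4}{6}\right) \left(0 + 5\right) = \left(6 + 4 \cdot \frac{1}{6}\right) 5 = \left(6 + \frac{2}{3}\right) 5 = \frac{20}{3} \cdot 5 = \frac{100}{3} \approx 33.333$)
$\left(-3 + \frac{1}{1 + 5} \cdot 6 y\right) \left(-11\right) = \left(-3 + \frac{1}{1 + 5} \cdot 6 \cdot \frac{100}{3}\right) \left(-11\right) = \left(-3 + \frac{1}{6} \cdot 6 \cdot \frac{100}{3}\right) \left(-11\right) = \left(-3 + 1 \cdot \frac{100}{3}\right) \left(-11\right) = \left(-3 + \frac{100}{3}\right) \left(-11\right) = \frac{91}{3} \left(-11\right) = - \frac{1001}{3}$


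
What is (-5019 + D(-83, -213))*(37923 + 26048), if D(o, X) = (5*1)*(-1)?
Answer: -321390304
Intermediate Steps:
D(o, X) = -5 (D(o, X) = 5*(-1) = -5)
(-5019 + D(-83, -213))*(37923 + 26048) = (-5019 - 5)*(37923 + 26048) = -5024*63971 = -321390304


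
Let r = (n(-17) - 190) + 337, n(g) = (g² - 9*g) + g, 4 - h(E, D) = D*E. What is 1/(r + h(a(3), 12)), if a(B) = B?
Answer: 1/540 ≈ 0.0018519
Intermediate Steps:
h(E, D) = 4 - D*E
n(g) = g² - 8*g
r = 572 (r = (-17*(-8 - 17) - 190) + 337 = (-17*(-25) - 190) + 337 = (425 - 190) + 337 = 235 + 337 = 572)
1/(r + h(a(3), 12)) = 1/(572 + (4 - 1*12*3)) = 1/(572 + (4 - 36)) = 1/(572 - 32) = 1/540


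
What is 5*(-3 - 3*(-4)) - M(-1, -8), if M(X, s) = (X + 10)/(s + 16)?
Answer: 351/8 ≈ 43.875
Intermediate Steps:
M(X, s) = (10 + X)/(16 + s)
5*(-3 - 3*(-4)) - M(-1, -8) = 5*(-3 - 3*(-4)) - (10 - 1)/(16 - 8) = 5*(-3 + 12) - 9/8 = 5*9 - 9/8 = 45 - 1*9/8 = 45 - 9/8 = 351/8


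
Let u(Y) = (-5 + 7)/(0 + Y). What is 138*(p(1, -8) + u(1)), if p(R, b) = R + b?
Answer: -690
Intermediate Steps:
u(Y) = 2/Y
138*(p(1, -8) + u(1)) = 138*((1 - 8) + 2/1) = 138*(-7 + 2*1) = 138*(-7 + 2) = 138*(-5) = -690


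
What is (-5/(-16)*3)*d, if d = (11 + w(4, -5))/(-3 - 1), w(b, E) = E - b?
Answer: -15/32 ≈ -0.46875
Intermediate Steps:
d = -1/2 (d = (11 + (-5 - 1*4))/(-3 - 1) = (11 + (-5 - 4))/(-4) = (11 - 9)*(-1/4) = 2*(-1/4) = -1/2 ≈ -0.50000)
(-5/(-16)*3)*d = (-5/(-16)*3)*(-1/2) = (-5*(-1/16)*3)*(-1/2) = ((5/16)*3)*(-1/2) = (15/16)*(-1/2) = -15/32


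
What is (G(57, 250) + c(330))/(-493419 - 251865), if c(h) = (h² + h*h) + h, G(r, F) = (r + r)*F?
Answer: -41105/124214 ≈ -0.33092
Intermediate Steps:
G(r, F) = 2*F*r (G(r, F) = (2*r)*F = 2*F*r)
c(h) = h + 2*h² (c(h) = (h² + h²) + h = 2*h² + h = h + 2*h²)
(G(57, 250) + c(330))/(-493419 - 251865) = (2*250*57 + 330*(1 + 2*330))/(-493419 - 251865) = (28500 + 330*(1 + 660))/(-745284) = (28500 + 330*661)*(-1/745284) = (28500 + 218130)*(-1/745284) = 246630*(-1/745284) = -41105/124214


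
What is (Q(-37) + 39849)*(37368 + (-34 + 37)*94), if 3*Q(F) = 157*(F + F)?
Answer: 1354508950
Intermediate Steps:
Q(F) = 314*F/3 (Q(F) = (157*(F + F))/3 = (157*(2*F))/3 = (314*F)/3 = 314*F/3)
(Q(-37) + 39849)*(37368 + (-34 + 37)*94) = ((314/3)*(-37) + 39849)*(37368 + (-34 + 37)*94) = (-11618/3 + 39849)*(37368 + 3*94) = 107929*(37368 + 282)/3 = (107929/3)*37650 = 1354508950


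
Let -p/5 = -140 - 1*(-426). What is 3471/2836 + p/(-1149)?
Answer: 8043659/3258564 ≈ 2.4685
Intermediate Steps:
p = -1430 (p = -5*(-140 - 1*(-426)) = -5*(-140 + 426) = -5*286 = -1430)
3471/2836 + p/(-1149) = 3471/2836 - 1430/(-1149) = 3471*(1/2836) - 1430*(-1/1149) = 3471/2836 + 1430/1149 = 8043659/3258564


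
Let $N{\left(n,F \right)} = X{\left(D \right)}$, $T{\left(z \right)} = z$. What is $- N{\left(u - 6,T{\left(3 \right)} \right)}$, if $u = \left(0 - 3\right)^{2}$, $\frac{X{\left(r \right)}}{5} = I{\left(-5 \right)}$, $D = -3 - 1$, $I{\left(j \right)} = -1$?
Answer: $5$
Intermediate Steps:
$D = -4$ ($D = -3 - 1 = -4$)
$X{\left(r \right)} = -5$ ($X{\left(r \right)} = 5 \left(-1\right) = -5$)
$u = 9$ ($u = \left(-3\right)^{2} = 9$)
$N{\left(n,F \right)} = -5$
$- N{\left(u - 6,T{\left(3 \right)} \right)} = \left(-1\right) \left(-5\right) = 5$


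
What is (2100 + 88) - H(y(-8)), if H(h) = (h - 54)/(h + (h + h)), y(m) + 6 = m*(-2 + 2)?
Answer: 6554/3 ≈ 2184.7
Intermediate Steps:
y(m) = -6 (y(m) = -6 + m*(-2 + 2) = -6 + m*0 = -6 + 0 = -6)
H(h) = (-54 + h)/(3*h) (H(h) = (-54 + h)/(h + 2*h) = (-54 + h)/((3*h)) = (-54 + h)*(1/(3*h)) = (-54 + h)/(3*h))
(2100 + 88) - H(y(-8)) = (2100 + 88) - (-54 - 6)/(3*(-6)) = 2188 - (-1)*(-60)/(3*6) = 2188 - 1*10/3 = 2188 - 10/3 = 6554/3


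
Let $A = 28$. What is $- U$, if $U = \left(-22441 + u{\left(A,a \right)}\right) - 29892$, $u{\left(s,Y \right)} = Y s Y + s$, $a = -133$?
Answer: $-442987$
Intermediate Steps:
$u{\left(s,Y \right)} = s + s Y^{2}$ ($u{\left(s,Y \right)} = s Y^{2} + s = s + s Y^{2}$)
$U = 442987$ ($U = \left(-22441 + 28 \left(1 + \left(-133\right)^{2}\right)\right) - 29892 = \left(-22441 + 28 \left(1 + 17689\right)\right) - 29892 = \left(-22441 + 28 \cdot 17690\right) - 29892 = \left(-22441 + 495320\right) - 29892 = 472879 - 29892 = 442987$)
$- U = \left(-1\right) 442987 = -442987$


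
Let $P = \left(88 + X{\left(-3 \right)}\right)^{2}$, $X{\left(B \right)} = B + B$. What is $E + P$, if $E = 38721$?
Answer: $45445$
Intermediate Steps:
$X{\left(B \right)} = 2 B$
$P = 6724$ ($P = \left(88 + 2 \left(-3\right)\right)^{2} = \left(88 - 6\right)^{2} = 82^{2} = 6724$)
$E + P = 38721 + 6724 = 45445$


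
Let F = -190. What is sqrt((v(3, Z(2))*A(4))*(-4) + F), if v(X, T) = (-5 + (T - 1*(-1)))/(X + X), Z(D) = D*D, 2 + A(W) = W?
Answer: I*sqrt(190) ≈ 13.784*I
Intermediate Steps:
A(W) = -2 + W
Z(D) = D**2
v(X, T) = (-4 + T)/(2*X) (v(X, T) = (-5 + (T + 1))/((2*X)) = (-5 + (1 + T))*(1/(2*X)) = (-4 + T)*(1/(2*X)) = (-4 + T)/(2*X))
sqrt((v(3, Z(2))*A(4))*(-4) + F) = sqrt((((1/2)*(-4 + 2**2)/3)*(-2 + 4))*(-4) - 190) = sqrt((((1/2)*(1/3)*(-4 + 4))*2)*(-4) - 190) = sqrt((((1/2)*(1/3)*0)*2)*(-4) - 190) = sqrt((0*2)*(-4) - 190) = sqrt(0*(-4) - 190) = sqrt(0 - 190) = sqrt(-190) = I*sqrt(190)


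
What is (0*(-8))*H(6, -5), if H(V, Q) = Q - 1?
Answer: 0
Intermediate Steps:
H(V, Q) = -1 + Q
(0*(-8))*H(6, -5) = (0*(-8))*(-1 - 5) = 0*(-6) = 0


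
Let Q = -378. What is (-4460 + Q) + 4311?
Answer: -527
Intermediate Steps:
(-4460 + Q) + 4311 = (-4460 - 378) + 4311 = -4838 + 4311 = -527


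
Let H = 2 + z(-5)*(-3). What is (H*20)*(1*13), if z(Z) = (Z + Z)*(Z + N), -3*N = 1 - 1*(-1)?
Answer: -43680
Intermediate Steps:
N = -2/3 (N = -(1 - 1*(-1))/3 = -(1 + 1)/3 = -1/3*2 = -2/3 ≈ -0.66667)
z(Z) = 2*Z*(-2/3 + Z) (z(Z) = (Z + Z)*(Z - 2/3) = (2*Z)*(-2/3 + Z) = 2*Z*(-2/3 + Z))
H = -168 (H = 2 + ((2/3)*(-5)*(-2 + 3*(-5)))*(-3) = 2 + ((2/3)*(-5)*(-2 - 15))*(-3) = 2 + ((2/3)*(-5)*(-17))*(-3) = 2 + (170/3)*(-3) = 2 - 170 = -168)
(H*20)*(1*13) = (-168*20)*(1*13) = -3360*13 = -43680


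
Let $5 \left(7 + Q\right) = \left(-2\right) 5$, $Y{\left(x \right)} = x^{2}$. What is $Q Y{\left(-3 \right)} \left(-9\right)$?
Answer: $729$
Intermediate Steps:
$Q = -9$ ($Q = -7 + \frac{\left(-2\right) 5}{5} = -7 + \frac{1}{5} \left(-10\right) = -7 - 2 = -9$)
$Q Y{\left(-3 \right)} \left(-9\right) = - 9 \left(-3\right)^{2} \left(-9\right) = \left(-9\right) 9 \left(-9\right) = \left(-81\right) \left(-9\right) = 729$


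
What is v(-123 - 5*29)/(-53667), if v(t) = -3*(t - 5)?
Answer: -91/5963 ≈ -0.015261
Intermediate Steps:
v(t) = 15 - 3*t (v(t) = -3*(-5 + t) = 15 - 3*t)
v(-123 - 5*29)/(-53667) = (15 - 3*(-123 - 5*29))/(-53667) = (15 - 3*(-123 - 145))*(-1/53667) = (15 - 3*(-268))*(-1/53667) = (15 + 804)*(-1/53667) = 819*(-1/53667) = -91/5963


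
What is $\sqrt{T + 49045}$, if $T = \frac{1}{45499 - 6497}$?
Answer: $\frac{\sqrt{74605096255182}}{39002} \approx 221.46$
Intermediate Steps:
$T = \frac{1}{39002} \approx 2.564 \cdot 10^{-5}$
$\sqrt{T + 49045} = \sqrt{\frac{1}{39002} + 49045} = \sqrt{\frac{1912853091}{39002}} = \frac{\sqrt{74605096255182}}{39002}$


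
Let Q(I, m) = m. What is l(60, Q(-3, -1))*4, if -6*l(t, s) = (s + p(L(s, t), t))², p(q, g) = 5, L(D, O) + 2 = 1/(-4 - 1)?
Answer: -32/3 ≈ -10.667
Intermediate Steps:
L(D, O) = -11/5 (L(D, O) = -2 + 1/(-4 - 1) = -2 + 1/(-5) = -2 - ⅕ = -11/5)
l(t, s) = -(5 + s)²/6 (l(t, s) = -(s + 5)²/6 = -(5 + s)²/6)
l(60, Q(-3, -1))*4 = -(5 - 1)²/6*4 = -⅙*4²*4 = -⅙*16*4 = -8/3*4 = -32/3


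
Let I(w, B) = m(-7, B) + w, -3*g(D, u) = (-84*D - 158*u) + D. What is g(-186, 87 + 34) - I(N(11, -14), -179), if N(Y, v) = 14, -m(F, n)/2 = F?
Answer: 3596/3 ≈ 1198.7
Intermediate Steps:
m(F, n) = -2*F
g(D, u) = 83*D/3 + 158*u/3 (g(D, u) = -((-84*D - 158*u) + D)/3 = -((-158*u - 84*D) + D)/3 = -(-158*u - 83*D)/3 = 83*D/3 + 158*u/3)
I(w, B) = 14 + w (I(w, B) = -2*(-7) + w = 14 + w)
g(-186, 87 + 34) - I(N(11, -14), -179) = ((83/3)*(-186) + 158*(87 + 34)/3) - (14 + 14) = (-5146 + (158/3)*121) - 1*28 = (-5146 + 19118/3) - 28 = 3680/3 - 28 = 3596/3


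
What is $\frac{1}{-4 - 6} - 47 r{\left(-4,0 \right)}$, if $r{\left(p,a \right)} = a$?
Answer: $- \frac{1}{10} \approx -0.1$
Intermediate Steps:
$\frac{1}{-4 - 6} - 47 r{\left(-4,0 \right)} = \frac{1}{-4 - 6} - 0 = \frac{1}{-4 - 6} + 0 = \frac{1}{-10} + 0 = - \frac{1}{10} + 0 = - \frac{1}{10}$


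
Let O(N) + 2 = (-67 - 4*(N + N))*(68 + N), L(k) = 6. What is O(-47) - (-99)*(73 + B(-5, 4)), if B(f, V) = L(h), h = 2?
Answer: 14308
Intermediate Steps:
B(f, V) = 6
O(N) = -2 + (-67 - 8*N)*(68 + N) (O(N) = -2 + (-67 - 4*(N + N))*(68 + N) = -2 + (-67 - 8*N)*(68 + N))
O(-47) - (-99)*(73 + B(-5, 4)) = (-4558 - 611*(-47) - 8*(-47)²) - (-99)*(73 + 6) = (-4558 + 28717 - 8*2209) - (-99)*79 = (-4558 + 28717 - 17672) - 1*(-7821) = 6487 + 7821 = 14308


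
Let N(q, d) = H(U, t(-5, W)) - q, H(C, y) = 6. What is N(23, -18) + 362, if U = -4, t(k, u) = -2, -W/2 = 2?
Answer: 345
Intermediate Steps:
W = -4 (W = -2*2 = -4)
N(q, d) = 6 - q
N(23, -18) + 362 = (6 - 1*23) + 362 = (6 - 23) + 362 = -17 + 362 = 345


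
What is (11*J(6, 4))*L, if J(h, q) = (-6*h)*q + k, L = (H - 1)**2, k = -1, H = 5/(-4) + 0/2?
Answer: -129195/16 ≈ -8074.7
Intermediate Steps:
H = -5/4 (H = 5*(-1/4) + 0*(1/2) = -5/4 + 0 = -5/4 ≈ -1.2500)
L = 81/16 (L = (-5/4 - 1)**2 = (-9/4)**2 = 81/16 ≈ 5.0625)
J(h, q) = -1 - 6*h*q (J(h, q) = (-6*h)*q - 1 = -6*h*q - 1 = -1 - 6*h*q)
(11*J(6, 4))*L = (11*(-1 - 6*6*4))*(81/16) = (11*(-1 - 144))*(81/16) = (11*(-145))*(81/16) = -1595*81/16 = -129195/16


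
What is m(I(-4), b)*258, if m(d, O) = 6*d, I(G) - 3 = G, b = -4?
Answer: -1548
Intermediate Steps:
I(G) = 3 + G
m(I(-4), b)*258 = (6*(3 - 4))*258 = (6*(-1))*258 = -6*258 = -1548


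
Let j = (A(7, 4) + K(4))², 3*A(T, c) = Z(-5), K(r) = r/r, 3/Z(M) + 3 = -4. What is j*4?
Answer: 144/49 ≈ 2.9388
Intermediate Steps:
Z(M) = -3/7 (Z(M) = 3/(-3 - 4) = 3/(-7) = 3*(-⅐) = -3/7)
K(r) = 1
A(T, c) = -⅐ (A(T, c) = (⅓)*(-3/7) = -⅐)
j = 36/49 (j = (-⅐ + 1)² = (6/7)² = 36/49 ≈ 0.73469)
j*4 = (36/49)*4 = 144/49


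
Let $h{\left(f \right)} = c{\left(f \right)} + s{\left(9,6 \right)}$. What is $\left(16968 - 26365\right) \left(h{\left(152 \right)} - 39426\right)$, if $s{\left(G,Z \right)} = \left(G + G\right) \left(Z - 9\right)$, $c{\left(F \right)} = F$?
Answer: $369565216$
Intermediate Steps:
$s{\left(G,Z \right)} = 2 G \left(-9 + Z\right)$ ($s{\left(G,Z \right)} = 2 G \left(Z - 9\right) = 2 G \left(-9 + Z\right)$)
$h{\left(f \right)} = -54 + f$ ($h{\left(f \right)} = f + 2 \cdot 9 \left(-9 + 6\right) = f + 2 \cdot 9 \left(-3\right) = f - 54 = -54 + f$)
$\left(16968 - 26365\right) \left(h{\left(152 \right)} - 39426\right) = \left(16968 - 26365\right) \left(\left(-54 + 152\right) - 39426\right) = - 9397 \left(98 - 39426\right) = \left(-9397\right) \left(-39328\right) = 369565216$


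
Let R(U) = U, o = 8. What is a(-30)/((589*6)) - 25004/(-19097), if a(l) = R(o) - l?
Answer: 2344469/1776021 ≈ 1.3201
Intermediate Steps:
a(l) = 8 - l
a(-30)/((589*6)) - 25004/(-19097) = (8 - 1*(-30))/((589*6)) - 25004/(-19097) = (8 + 30)/3534 - 25004*(-1/19097) = 38*(1/3534) + 25004/19097 = 1/93 + 25004/19097 = 2344469/1776021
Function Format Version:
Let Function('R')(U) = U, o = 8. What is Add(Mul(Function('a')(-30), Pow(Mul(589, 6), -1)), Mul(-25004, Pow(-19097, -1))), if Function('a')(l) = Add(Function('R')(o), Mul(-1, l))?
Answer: Rational(2344469, 1776021) ≈ 1.3201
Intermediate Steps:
Function('a')(l) = Add(8, Mul(-1, l))
Add(Mul(Function('a')(-30), Pow(Mul(589, 6), -1)), Mul(-25004, Pow(-19097, -1))) = Add(Mul(Add(8, Mul(-1, -30)), Pow(Mul(589, 6), -1)), Mul(-25004, Pow(-19097, -1))) = Add(Mul(Add(8, 30), Pow(3534, -1)), Mul(-25004, Rational(-1, 19097))) = Add(Mul(38, Rational(1, 3534)), Rational(25004, 19097)) = Add(Rational(1, 93), Rational(25004, 19097)) = Rational(2344469, 1776021)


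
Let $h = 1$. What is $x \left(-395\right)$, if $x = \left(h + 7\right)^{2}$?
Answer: $-25280$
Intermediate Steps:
$x = 64$ ($x = \left(1 + 7\right)^{2} = 8^{2} = 64$)
$x \left(-395\right) = 64 \left(-395\right) = -25280$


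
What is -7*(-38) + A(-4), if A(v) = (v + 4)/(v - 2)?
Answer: 266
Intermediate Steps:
A(v) = (4 + v)/(-2 + v)
-7*(-38) + A(-4) = -7*(-38) + (4 - 4)/(-2 - 4) = 266 + 0/(-6) = 266 - 1/6*0 = 266 + 0 = 266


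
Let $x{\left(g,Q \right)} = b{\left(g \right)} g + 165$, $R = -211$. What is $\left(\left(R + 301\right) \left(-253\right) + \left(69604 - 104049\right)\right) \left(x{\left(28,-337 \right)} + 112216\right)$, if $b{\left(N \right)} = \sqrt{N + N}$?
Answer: $-6429878915 - 3204040 \sqrt{14} \approx -6.4419 \cdot 10^{9}$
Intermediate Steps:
$b{\left(N \right)} = \sqrt{2} \sqrt{N}$ ($b{\left(N \right)} = \sqrt{2 N} = \sqrt{2} \sqrt{N}$)
$x{\left(g,Q \right)} = 165 + \sqrt{2} g^{\frac{3}{2}}$ ($x{\left(g,Q \right)} = \sqrt{2} \sqrt{g} g + 165 = \sqrt{2} g^{\frac{3}{2}} + 165 = 165 + \sqrt{2} g^{\frac{3}{2}}$)
$\left(\left(R + 301\right) \left(-253\right) + \left(69604 - 104049\right)\right) \left(x{\left(28,-337 \right)} + 112216\right) = \left(\left(-211 + 301\right) \left(-253\right) + \left(69604 - 104049\right)\right) \left(\left(165 + \sqrt{2} \cdot 28^{\frac{3}{2}}\right) + 112216\right) = \left(90 \left(-253\right) - 34445\right) \left(\left(165 + \sqrt{2} \cdot 56 \sqrt{7}\right) + 112216\right) = \left(-22770 - 34445\right) \left(\left(165 + 56 \sqrt{14}\right) + 112216\right) = - 57215 \left(112381 + 56 \sqrt{14}\right) = -6429878915 - 3204040 \sqrt{14}$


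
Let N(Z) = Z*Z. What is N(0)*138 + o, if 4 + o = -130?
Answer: -134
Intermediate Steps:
o = -134 (o = -4 - 130 = -134)
N(Z) = Z²
N(0)*138 + o = 0²*138 - 134 = 0*138 - 134 = 0 - 134 = -134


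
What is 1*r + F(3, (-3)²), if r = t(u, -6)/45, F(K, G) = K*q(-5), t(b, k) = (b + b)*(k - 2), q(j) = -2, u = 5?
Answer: -70/9 ≈ -7.7778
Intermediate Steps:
t(b, k) = 2*b*(-2 + k) (t(b, k) = (2*b)*(-2 + k) = 2*b*(-2 + k))
F(K, G) = -2*K (F(K, G) = K*(-2) = -2*K)
r = -16/9 (r = (2*5*(-2 - 6))/45 = (2*5*(-8))*(1/45) = -80*1/45 = -16/9 ≈ -1.7778)
1*r + F(3, (-3)²) = 1*(-16/9) - 2*3 = -16/9 - 6 = -70/9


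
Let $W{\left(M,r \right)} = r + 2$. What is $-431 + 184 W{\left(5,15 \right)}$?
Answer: $2697$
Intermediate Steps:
$W{\left(M,r \right)} = 2 + r$
$-431 + 184 W{\left(5,15 \right)} = -431 + 184 \left(2 + 15\right) = -431 + 184 \cdot 17 = -431 + 3128 = 2697$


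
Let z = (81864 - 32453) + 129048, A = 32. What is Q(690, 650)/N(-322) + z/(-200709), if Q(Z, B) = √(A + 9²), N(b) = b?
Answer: -178459/200709 - √113/322 ≈ -0.92216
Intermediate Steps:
z = 178459 (z = 49411 + 129048 = 178459)
Q(Z, B) = √113 (Q(Z, B) = √(32 + 9²) = √(32 + 81) = √113)
Q(690, 650)/N(-322) + z/(-200709) = √113/(-322) + 178459/(-200709) = √113*(-1/322) + 178459*(-1/200709) = -√113/322 - 178459/200709 = -178459/200709 - √113/322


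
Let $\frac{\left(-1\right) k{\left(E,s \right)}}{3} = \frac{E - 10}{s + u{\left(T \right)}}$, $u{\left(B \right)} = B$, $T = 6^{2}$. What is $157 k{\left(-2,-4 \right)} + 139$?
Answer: $\frac{2525}{8} \approx 315.63$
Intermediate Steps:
$T = 36$
$k{\left(E,s \right)} = - \frac{3 \left(-10 + E\right)}{36 + s}$ ($k{\left(E,s \right)} = - 3 \frac{E - 10}{s + 36} = - 3 \frac{-10 + E}{36 + s} = - \frac{3 \left(-10 + E\right)}{36 + s}$)
$157 k{\left(-2,-4 \right)} + 139 = 157 \frac{3 \left(10 - -2\right)}{36 - 4} + 139 = 157 \frac{3 \left(10 + 2\right)}{32} + 139 = 157 \cdot 3 \cdot \frac{1}{32} \cdot 12 + 139 = 157 \cdot \frac{9}{8} + 139 = \frac{1413}{8} + 139 = \frac{2525}{8}$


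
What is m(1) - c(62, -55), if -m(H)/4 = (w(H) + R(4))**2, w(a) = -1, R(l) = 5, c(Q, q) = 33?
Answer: -97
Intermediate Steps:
m(H) = -64 (m(H) = -4*(-1 + 5)**2 = -4*4**2 = -4*16 = -64)
m(1) - c(62, -55) = -64 - 1*33 = -64 - 33 = -97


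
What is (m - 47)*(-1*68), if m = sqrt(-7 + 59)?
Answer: 3196 - 136*sqrt(13) ≈ 2705.6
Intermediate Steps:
m = 2*sqrt(13) (m = sqrt(52) = 2*sqrt(13) ≈ 7.2111)
(m - 47)*(-1*68) = (2*sqrt(13) - 47)*(-1*68) = (-47 + 2*sqrt(13))*(-68) = 3196 - 136*sqrt(13)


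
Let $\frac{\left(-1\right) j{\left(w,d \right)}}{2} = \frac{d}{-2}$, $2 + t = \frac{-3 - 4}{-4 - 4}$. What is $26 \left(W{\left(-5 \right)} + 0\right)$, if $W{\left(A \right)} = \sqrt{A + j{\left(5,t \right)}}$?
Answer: $\frac{91 i \sqrt{2}}{2} \approx 64.347 i$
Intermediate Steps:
$t = - \frac{9}{8}$ ($t = -2 + \frac{-3 - 4}{-4 - 4} = -2 - \frac{7}{-8} = -2 - - \frac{7}{8} = -2 + \frac{7}{8} = - \frac{9}{8} \approx -1.125$)
$j{\left(w,d \right)} = d$ ($j{\left(w,d \right)} = - 2 \frac{d}{-2} = - 2 d \left(- \frac{1}{2}\right) = - 2 \left(- \frac{d}{2}\right) = d$)
$W{\left(A \right)} = \sqrt{- \frac{9}{8} + A}$ ($W{\left(A \right)} = \sqrt{A - \frac{9}{8}} = \sqrt{- \frac{9}{8} + A}$)
$26 \left(W{\left(-5 \right)} + 0\right) = 26 \left(\frac{\sqrt{-18 + 16 \left(-5\right)}}{4} + 0\right) = 26 \left(\frac{\sqrt{-18 - 80}}{4} + 0\right) = 26 \left(\frac{\sqrt{-98}}{4} + 0\right) = 26 \left(\frac{7 i \sqrt{2}}{4} + 0\right) = 26 \frac{7 i \sqrt{2}}{4} = \frac{91 i \sqrt{2}}{2}$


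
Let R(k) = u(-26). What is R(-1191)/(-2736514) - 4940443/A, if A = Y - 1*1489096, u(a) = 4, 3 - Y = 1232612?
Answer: 6759790274441/3723991918185 ≈ 1.8152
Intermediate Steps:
Y = -1232609 (Y = 3 - 1*1232612 = 3 - 1232612 = -1232609)
R(k) = 4
A = -2721705 (A = -1232609 - 1*1489096 = -1232609 - 1489096 = -2721705)
R(-1191)/(-2736514) - 4940443/A = 4/(-2736514) - 4940443/(-2721705) = 4*(-1/2736514) - 4940443*(-1/2721705) = -2/1368257 + 4940443/2721705 = 6759790274441/3723991918185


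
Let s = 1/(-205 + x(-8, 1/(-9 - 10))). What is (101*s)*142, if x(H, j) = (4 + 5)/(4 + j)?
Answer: -179275/2534 ≈ -70.748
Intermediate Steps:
x(H, j) = 9/(4 + j)
s = -25/5068 (s = 1/(-205 + 9/(4 + 1/(-9 - 10))) = 1/(-205 + 9/(4 + 1/(-19))) = 1/(-205 + 9/(4 - 1/19)) = 1/(-205 + 9/(75/19)) = 1/(-205 + 9*(19/75)) = 1/(-205 + 57/25) = 1/(-5068/25) = -25/5068 ≈ -0.0049329)
(101*s)*142 = (101*(-25/5068))*142 = -2525/5068*142 = -179275/2534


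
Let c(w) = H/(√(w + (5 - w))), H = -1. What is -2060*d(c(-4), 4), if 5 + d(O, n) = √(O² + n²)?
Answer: 10300 - 3708*√5 ≈ 2008.7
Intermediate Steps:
c(w) = -√5/5 (c(w) = -1/(√(w + (5 - w))) = -1/(√5) = -√5/5)
d(O, n) = -5 + √(O² + n²)
-2060*d(c(-4), 4) = -2060*(-5 + √((-√5/5)² + 4²)) = -2060*(-5 + √(⅕ + 16)) = -2060*(-5 + √(81/5)) = -2060*(-5 + 9*√5/5) = -(-10300 + 3708*√5) = 10300 - 3708*√5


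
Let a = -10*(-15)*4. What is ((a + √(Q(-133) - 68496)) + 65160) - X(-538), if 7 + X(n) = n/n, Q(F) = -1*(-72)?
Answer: 65766 + 2*I*√17106 ≈ 65766.0 + 261.58*I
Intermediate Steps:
Q(F) = 72
a = 600 (a = 150*4 = 600)
X(n) = -6 (X(n) = -7 + n/n = -7 + 1 = -6)
((a + √(Q(-133) - 68496)) + 65160) - X(-538) = ((600 + √(72 - 68496)) + 65160) - 1*(-6) = ((600 + √(-68424)) + 65160) + 6 = ((600 + 2*I*√17106) + 65160) + 6 = (65760 + 2*I*√17106) + 6 = 65766 + 2*I*√17106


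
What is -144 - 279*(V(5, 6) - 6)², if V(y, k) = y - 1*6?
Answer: -13815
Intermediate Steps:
V(y, k) = -6 + y (V(y, k) = y - 6 = -6 + y)
-144 - 279*(V(5, 6) - 6)² = -144 - 279*((-6 + 5) - 6)² = -144 - 279*(-1 - 6)² = -144 - 279*(-7)² = -144 - 279*49 = -144 - 13671 = -13815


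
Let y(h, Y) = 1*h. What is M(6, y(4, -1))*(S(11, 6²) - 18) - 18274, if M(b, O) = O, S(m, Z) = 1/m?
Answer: -201802/11 ≈ -18346.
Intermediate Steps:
y(h, Y) = h
M(6, y(4, -1))*(S(11, 6²) - 18) - 18274 = 4*(1/11 - 18) - 18274 = 4*(-197/11) - 18274 = -788/11 - 18274 = -201802/11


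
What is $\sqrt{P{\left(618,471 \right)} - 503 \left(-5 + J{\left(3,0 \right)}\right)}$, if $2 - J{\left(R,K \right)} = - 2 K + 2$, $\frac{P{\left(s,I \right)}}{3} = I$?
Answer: $2 \sqrt{982} \approx 62.674$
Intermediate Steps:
$P{\left(s,I \right)} = 3 I$
$J{\left(R,K \right)} = 2 K$ ($J{\left(R,K \right)} = 2 - \left(- 2 K + 2\right) = 2 - \left(2 - 2 K\right) = 2 + \left(-2 + 2 K\right) = 2 K$)
$\sqrt{P{\left(618,471 \right)} - 503 \left(-5 + J{\left(3,0 \right)}\right)} = \sqrt{3 \cdot 471 - 503 \left(-5 + 2 \cdot 0\right)} = \sqrt{1413 - 503 \left(-5 + 0\right)} = \sqrt{1413 - -2515} = \sqrt{1413 + 2515} = \sqrt{3928} = 2 \sqrt{982}$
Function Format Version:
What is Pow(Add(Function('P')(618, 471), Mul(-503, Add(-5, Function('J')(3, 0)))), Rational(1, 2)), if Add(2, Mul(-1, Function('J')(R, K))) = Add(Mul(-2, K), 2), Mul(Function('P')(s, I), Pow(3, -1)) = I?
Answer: Mul(2, Pow(982, Rational(1, 2))) ≈ 62.674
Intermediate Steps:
Function('P')(s, I) = Mul(3, I)
Function('J')(R, K) = Mul(2, K) (Function('J')(R, K) = Add(2, Mul(-1, Add(Mul(-2, K), 2))) = Add(2, Mul(-1, Add(2, Mul(-2, K)))) = Add(2, Add(-2, Mul(2, K))) = Mul(2, K))
Pow(Add(Function('P')(618, 471), Mul(-503, Add(-5, Function('J')(3, 0)))), Rational(1, 2)) = Pow(Add(Mul(3, 471), Mul(-503, Add(-5, Mul(2, 0)))), Rational(1, 2)) = Pow(Add(1413, Mul(-503, Add(-5, 0))), Rational(1, 2)) = Pow(Add(1413, Mul(-503, -5)), Rational(1, 2)) = Pow(Add(1413, 2515), Rational(1, 2)) = Pow(3928, Rational(1, 2)) = Mul(2, Pow(982, Rational(1, 2)))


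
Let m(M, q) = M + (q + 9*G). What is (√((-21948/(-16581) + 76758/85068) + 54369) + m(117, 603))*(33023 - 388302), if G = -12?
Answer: -217430748 - 355279*√333870462738779492838/78361806 ≈ -3.0027e+8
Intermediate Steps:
m(M, q) = -108 + M + q (m(M, q) = M + (q + 9*(-12)) = M + (q - 108) = M + (-108 + q) = -108 + M + q)
(√((-21948/(-16581) + 76758/85068) + 54369) + m(117, 603))*(33023 - 388302) = (√((-21948/(-16581) + 76758/85068) + 54369) + (-108 + 117 + 603))*(33023 - 388302) = (√((-21948*(-1/16581) + 76758*(1/85068)) + 54369) + 612)*(-355279) = (√((7316/5527 + 12793/14178) + 54369) + 612)*(-355279) = (√(174433159/78361806 + 54369) + 612)*(-355279) = (√(4260627463573/78361806) + 612)*(-355279) = (√333870462738779492838/78361806 + 612)*(-355279) = (612 + √333870462738779492838/78361806)*(-355279) = -217430748 - 355279*√333870462738779492838/78361806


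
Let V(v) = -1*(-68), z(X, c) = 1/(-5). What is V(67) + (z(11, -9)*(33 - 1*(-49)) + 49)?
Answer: 503/5 ≈ 100.60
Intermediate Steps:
z(X, c) = -⅕
V(v) = 68
V(67) + (z(11, -9)*(33 - 1*(-49)) + 49) = 68 + (-(33 - 1*(-49))/5 + 49) = 68 + (-(33 + 49)/5 + 49) = 68 + (-⅕*82 + 49) = 68 + (-82/5 + 49) = 68 + 163/5 = 503/5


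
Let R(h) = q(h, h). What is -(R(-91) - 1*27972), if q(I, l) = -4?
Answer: 27976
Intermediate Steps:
R(h) = -4
-(R(-91) - 1*27972) = -(-4 - 1*27972) = -(-4 - 27972) = -1*(-27976) = 27976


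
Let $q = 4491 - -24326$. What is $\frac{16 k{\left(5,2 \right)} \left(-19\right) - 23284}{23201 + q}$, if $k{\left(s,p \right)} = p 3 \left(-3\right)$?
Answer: $- \frac{8906}{26009} \approx -0.34242$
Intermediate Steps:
$k{\left(s,p \right)} = - 9 p$ ($k{\left(s,p \right)} = 3 p \left(-3\right) = - 9 p$)
$q = 28817$ ($q = 4491 + 24326 = 28817$)
$\frac{16 k{\left(5,2 \right)} \left(-19\right) - 23284}{23201 + q} = \frac{16 \left(\left(-9\right) 2\right) \left(-19\right) - 23284}{23201 + 28817} = \frac{16 \left(-18\right) \left(-19\right) - 23284}{52018} = \left(\left(-288\right) \left(-19\right) - 23284\right) \frac{1}{52018} = \left(5472 - 23284\right) \frac{1}{52018} = \left(-17812\right) \frac{1}{52018} = - \frac{8906}{26009}$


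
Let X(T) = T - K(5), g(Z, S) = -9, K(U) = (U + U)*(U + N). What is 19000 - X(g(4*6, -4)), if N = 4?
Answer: 19099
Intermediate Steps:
K(U) = 2*U*(4 + U) (K(U) = (U + U)*(U + 4) = (2*U)*(4 + U) = 2*U*(4 + U))
X(T) = -90 + T (X(T) = T - 2*5*(4 + 5) = T - 2*5*9 = T - 1*90 = T - 90 = -90 + T)
19000 - X(g(4*6, -4)) = 19000 - (-90 - 9) = 19000 - 1*(-99) = 19000 + 99 = 19099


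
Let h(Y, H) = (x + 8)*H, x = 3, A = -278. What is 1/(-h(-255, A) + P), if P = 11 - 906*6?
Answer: -1/2367 ≈ -0.00042248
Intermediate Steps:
h(Y, H) = 11*H (h(Y, H) = (3 + 8)*H = 11*H)
P = -5425 (P = 11 - 151*36 = 11 - 5436 = -5425)
1/(-h(-255, A) + P) = 1/(-11*(-278) - 5425) = 1/(-1*(-3058) - 5425) = 1/(3058 - 5425) = 1/(-2367) = -1/2367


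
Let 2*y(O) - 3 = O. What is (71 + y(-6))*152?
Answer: 10564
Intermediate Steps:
y(O) = 3/2 + O/2
(71 + y(-6))*152 = (71 + (3/2 + (½)*(-6)))*152 = (71 + (3/2 - 3))*152 = (71 - 3/2)*152 = (139/2)*152 = 10564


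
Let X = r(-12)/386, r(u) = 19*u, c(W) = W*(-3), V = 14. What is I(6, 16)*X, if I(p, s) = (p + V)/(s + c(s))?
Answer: 285/772 ≈ 0.36917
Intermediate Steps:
c(W) = -3*W
X = -114/193 (X = (19*(-12))/386 = -228*1/386 = -114/193 ≈ -0.59067)
I(p, s) = -(14 + p)/(2*s) (I(p, s) = (p + 14)/(s - 3*s) = (14 + p)/((-2*s)) = (14 + p)*(-1/(2*s)) = -(14 + p)/(2*s))
I(6, 16)*X = ((½)*(-14 - 1*6)/16)*(-114/193) = ((½)*(1/16)*(-14 - 6))*(-114/193) = ((½)*(1/16)*(-20))*(-114/193) = -5/8*(-114/193) = 285/772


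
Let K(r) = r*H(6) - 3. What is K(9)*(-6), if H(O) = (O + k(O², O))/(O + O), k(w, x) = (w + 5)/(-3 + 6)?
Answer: -141/2 ≈ -70.500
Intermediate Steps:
k(w, x) = 5/3 + w/3 (k(w, x) = (5 + w)/3 = (5 + w)*(⅓) = 5/3 + w/3)
H(O) = (5/3 + O + O²/3)/(2*O) (H(O) = (O + (5/3 + O²/3))/(O + O) = (5/3 + O + O²/3)/((2*O)) = (5/3 + O + O²/3)*(1/(2*O)) = (5/3 + O + O²/3)/(2*O))
K(r) = -3 + 59*r/36 (K(r) = r*((⅙)*(5 + 6² + 3*6)/6) - 3 = r*((⅙)*(⅙)*(5 + 36 + 18)) - 3 = r*((⅙)*(⅙)*59) - 3 = r*(59/36) - 3 = 59*r/36 - 3 = -3 + 59*r/36)
K(9)*(-6) = (-3 + (59/36)*9)*(-6) = (-3 + 59/4)*(-6) = (47/4)*(-6) = -141/2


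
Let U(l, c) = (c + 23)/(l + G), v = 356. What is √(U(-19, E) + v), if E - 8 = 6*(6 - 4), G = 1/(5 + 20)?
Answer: √79475106/474 ≈ 18.808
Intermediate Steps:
G = 1/25 ≈ 0.040000
E = 20 (E = 8 + 6*(6 - 4) = 8 + 6*2 = 8 + 12 = 20)
U(l, c) = (23 + c)/(1/25 + l) (U(l, c) = (c + 23)/(l + 1/25) = (23 + c)/(1/25 + l))
√(U(-19, E) + v) = √(25*(23 + 20)/(1 + 25*(-19)) + 356) = √(25*43/(1 - 475) + 356) = √(25*43/(-474) + 356) = √(25*(-1/474)*43 + 356) = √(-1075/474 + 356) = √(167669/474) = √79475106/474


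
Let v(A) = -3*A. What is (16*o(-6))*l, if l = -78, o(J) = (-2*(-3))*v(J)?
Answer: -134784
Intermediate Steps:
o(J) = -18*J (o(J) = (-2*(-3))*(-3*J) = 6*(-3*J) = -18*J)
(16*o(-6))*l = (16*(-18*(-6)))*(-78) = (16*108)*(-78) = 1728*(-78) = -134784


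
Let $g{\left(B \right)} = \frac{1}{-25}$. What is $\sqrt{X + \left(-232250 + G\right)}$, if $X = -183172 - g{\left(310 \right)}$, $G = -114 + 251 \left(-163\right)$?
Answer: $\frac{2 i \sqrt{2852806}}{5} \approx 675.61 i$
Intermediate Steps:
$g{\left(B \right)} = - \frac{1}{25}$
$G = -41027$ ($G = -114 - 40913 = -41027$)
$X = - \frac{4579299}{25}$ ($X = -183172 - - \frac{1}{25} = -183172 + \frac{1}{25} = - \frac{4579299}{25} \approx -1.8317 \cdot 10^{5}$)
$\sqrt{X + \left(-232250 + G\right)} = \sqrt{- \frac{4579299}{25} - 273277} = \sqrt{- \frac{11411224}{25}} = \frac{2 i \sqrt{2852806}}{5}$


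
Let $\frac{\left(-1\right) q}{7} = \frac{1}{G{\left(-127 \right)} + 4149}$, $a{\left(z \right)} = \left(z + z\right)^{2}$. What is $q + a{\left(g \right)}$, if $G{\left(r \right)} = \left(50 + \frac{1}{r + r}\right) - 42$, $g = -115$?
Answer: $\frac{55855891522}{1055877} \approx 52900.0$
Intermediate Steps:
$a{\left(z \right)} = 4 z^{2}$ ($a{\left(z \right)} = \left(2 z\right)^{2} = 4 z^{2}$)
$G{\left(r \right)} = 8 + \frac{1}{2 r}$ ($G{\left(r \right)} = \left(50 + \frac{1}{2 r}\right) - 42 = 8 + \frac{1}{2 r}$)
$q = - \frac{1778}{1055877}$ ($q = - \frac{7}{\left(8 + \frac{1}{2 \left(-127\right)}\right) + 4149} = - \frac{7}{\left(8 + \frac{1}{2} \left(- \frac{1}{127}\right)\right) + 4149} = - \frac{7}{\left(8 - \frac{1}{254}\right) + 4149} = - \frac{7}{\frac{2031}{254} + 4149} = - \frac{7}{\frac{1055877}{254}} = \left(-7\right) \frac{254}{1055877} = - \frac{1778}{1055877} \approx -0.0016839$)
$q + a{\left(g \right)} = - \frac{1778}{1055877} + 4 \left(-115\right)^{2} = - \frac{1778}{1055877} + 4 \cdot 13225 = - \frac{1778}{1055877} + 52900 = \frac{55855891522}{1055877}$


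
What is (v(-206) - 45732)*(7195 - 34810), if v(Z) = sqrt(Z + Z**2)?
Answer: 1262889180 - 27615*sqrt(42230) ≈ 1.2572e+9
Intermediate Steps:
(v(-206) - 45732)*(7195 - 34810) = (sqrt(-206*(1 - 206)) - 45732)*(7195 - 34810) = (sqrt(-206*(-205)) - 45732)*(-27615) = (sqrt(42230) - 45732)*(-27615) = (-45732 + sqrt(42230))*(-27615) = 1262889180 - 27615*sqrt(42230)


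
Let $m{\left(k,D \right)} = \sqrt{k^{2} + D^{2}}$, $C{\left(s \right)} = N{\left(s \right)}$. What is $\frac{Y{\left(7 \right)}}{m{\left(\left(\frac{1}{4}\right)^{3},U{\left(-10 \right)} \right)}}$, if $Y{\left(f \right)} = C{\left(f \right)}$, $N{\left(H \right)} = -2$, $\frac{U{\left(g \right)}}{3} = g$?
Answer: $- \frac{128 \sqrt{3686401}}{3686401} \approx -0.066667$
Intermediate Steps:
$U{\left(g \right)} = 3 g$
$C{\left(s \right)} = -2$
$m{\left(k,D \right)} = \sqrt{D^{2} + k^{2}}$
$Y{\left(f \right)} = -2$
$\frac{Y{\left(7 \right)}}{m{\left(\left(\frac{1}{4}\right)^{3},U{\left(-10 \right)} \right)}} = - \frac{2}{\sqrt{\left(3 \left(-10\right)\right)^{2} + \left(\left(\frac{1}{4}\right)^{3}\right)^{2}}} = - \frac{2}{\sqrt{\left(-30\right)^{2} + \left(\left(\frac{1}{4}\right)^{3}\right)^{2}}} = - \frac{2}{\sqrt{900 + \left(\frac{1}{64}\right)^{2}}} = - \frac{2}{\sqrt{900 + \frac{1}{4096}}} = - \frac{2}{\sqrt{\frac{3686401}{4096}}} = - \frac{2}{\frac{1}{64} \sqrt{3686401}} = - 2 \frac{64 \sqrt{3686401}}{3686401} = - \frac{128 \sqrt{3686401}}{3686401}$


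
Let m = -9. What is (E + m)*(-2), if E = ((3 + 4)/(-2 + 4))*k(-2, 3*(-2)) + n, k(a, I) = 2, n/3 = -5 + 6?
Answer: -2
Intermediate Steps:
n = 3 (n = 3*(-5 + 6) = 3*1 = 3)
E = 10 (E = ((3 + 4)/(-2 + 4))*2 + 3 = (7/2)*2 + 3 = 7 + 3 = 10)
(E + m)*(-2) = (10 - 9)*(-2) = 1*(-2) = -2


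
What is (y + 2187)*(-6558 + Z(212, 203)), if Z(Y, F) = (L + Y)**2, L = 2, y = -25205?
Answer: -903180284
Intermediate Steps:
Z(Y, F) = (2 + Y)**2
(y + 2187)*(-6558 + Z(212, 203)) = (-25205 + 2187)*(-6558 + (2 + 212)**2) = -23018*(-6558 + 214**2) = -23018*(-6558 + 45796) = -23018*39238 = -903180284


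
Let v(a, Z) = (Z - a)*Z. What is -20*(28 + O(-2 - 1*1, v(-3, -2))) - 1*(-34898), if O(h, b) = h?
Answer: 34398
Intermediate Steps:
v(a, Z) = Z*(Z - a)
-20*(28 + O(-2 - 1*1, v(-3, -2))) - 1*(-34898) = -20*(28 + (-2 - 1*1)) - 1*(-34898) = -20*(28 + (-2 - 1)) + 34898 = -20*(28 - 3) + 34898 = -20*25 + 34898 = -500 + 34898 = 34398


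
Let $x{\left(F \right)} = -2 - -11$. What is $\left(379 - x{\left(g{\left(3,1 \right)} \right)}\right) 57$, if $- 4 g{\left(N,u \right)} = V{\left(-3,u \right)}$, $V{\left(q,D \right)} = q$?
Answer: $21090$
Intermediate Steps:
$g{\left(N,u \right)} = \frac{3}{4}$ ($g{\left(N,u \right)} = \left(- \frac{1}{4}\right) \left(-3\right) = \frac{3}{4}$)
$x{\left(F \right)} = 9$ ($x{\left(F \right)} = -2 + 11 = 9$)
$\left(379 - x{\left(g{\left(3,1 \right)} \right)}\right) 57 = \left(379 - 9\right) 57 = 370 \cdot 57 = 21090$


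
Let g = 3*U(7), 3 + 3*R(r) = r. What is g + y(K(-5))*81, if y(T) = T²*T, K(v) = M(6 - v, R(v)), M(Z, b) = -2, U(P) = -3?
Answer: -657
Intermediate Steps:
R(r) = -1 + r/3
K(v) = -2
y(T) = T³
g = -9 (g = 3*(-3) = -9)
g + y(K(-5))*81 = -9 + (-2)³*81 = -9 - 8*81 = -9 - 648 = -657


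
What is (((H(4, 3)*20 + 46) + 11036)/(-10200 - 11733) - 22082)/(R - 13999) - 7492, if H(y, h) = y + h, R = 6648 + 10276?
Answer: -481126291028/64154025 ≈ -7499.5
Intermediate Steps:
R = 16924
H(y, h) = h + y
(((H(4, 3)*20 + 46) + 11036)/(-10200 - 11733) - 22082)/(R - 13999) - 7492 = ((((3 + 4)*20 + 46) + 11036)/(-10200 - 11733) - 22082)/(16924 - 13999) - 7492 = (((7*20 + 46) + 11036)/(-21933) - 22082)/2925 - 7492 = (((140 + 46) + 11036)*(-1/21933) - 22082)*(1/2925) - 7492 = ((186 + 11036)*(-1/21933) - 22082)*(1/2925) - 7492 = (11222*(-1/21933) - 22082)*(1/2925) - 7492 = (-11222/21933 - 22082)*(1/2925) - 7492 = -484335728/21933*1/2925 - 7492 = -484335728/64154025 - 7492 = -481126291028/64154025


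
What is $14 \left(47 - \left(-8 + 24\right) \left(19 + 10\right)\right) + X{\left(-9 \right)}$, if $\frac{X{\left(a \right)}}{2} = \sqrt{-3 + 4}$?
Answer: $-5836$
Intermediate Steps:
$X{\left(a \right)} = 2$ ($X{\left(a \right)} = 2 \sqrt{-3 + 4} = 2 \sqrt{1} = 2 \cdot 1 = 2$)
$14 \left(47 - \left(-8 + 24\right) \left(19 + 10\right)\right) + X{\left(-9 \right)} = 14 \left(47 - \left(-8 + 24\right) \left(19 + 10\right)\right) + 2 = 14 \left(47 - 16 \cdot 29\right) + 2 = 14 \left(47 - 464\right) + 2 = 14 \left(-417\right) + 2 = -5838 + 2 = -5836$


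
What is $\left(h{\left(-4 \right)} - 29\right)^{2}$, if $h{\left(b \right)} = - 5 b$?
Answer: $81$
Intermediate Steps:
$\left(h{\left(-4 \right)} - 29\right)^{2} = \left(\left(-5\right) \left(-4\right) - 29\right)^{2} = \left(20 - 29\right)^{2} = \left(-9\right)^{2} = 81$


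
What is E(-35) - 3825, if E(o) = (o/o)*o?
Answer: -3860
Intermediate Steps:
E(o) = o (E(o) = 1*o = o)
E(-35) - 3825 = -35 - 3825 = -3860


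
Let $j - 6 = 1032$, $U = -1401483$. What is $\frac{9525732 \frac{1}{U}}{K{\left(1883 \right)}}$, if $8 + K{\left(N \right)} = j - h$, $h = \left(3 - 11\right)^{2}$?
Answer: $- \frac{1587622}{225638763} \approx -0.0070361$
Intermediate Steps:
$h = 64$ ($h = \left(-8\right)^{2} = 64$)
$j = 1038$ ($j = 6 + 1032 = 1038$)
$K{\left(N \right)} = 966$ ($K{\left(N \right)} = -8 + \left(1038 - 64\right) = -8 + 974 = 966$)
$\frac{9525732 \frac{1}{U}}{K{\left(1883 \right)}} = \frac{9525732 \frac{1}{-1401483}}{966} = 9525732 \left(- \frac{1}{1401483}\right) \frac{1}{966} = \left(- \frac{3175244}{467161}\right) \frac{1}{966} = - \frac{1587622}{225638763}$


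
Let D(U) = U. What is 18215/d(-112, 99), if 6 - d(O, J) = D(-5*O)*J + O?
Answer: -18215/55322 ≈ -0.32925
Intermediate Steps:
d(O, J) = 6 - O + 5*J*O (d(O, J) = 6 - ((-5*O)*J + O) = 6 - (-5*J*O + O) = 6 - (O - 5*J*O) = 6 + (-O + 5*J*O) = 6 - O + 5*J*O)
18215/d(-112, 99) = 18215/(6 - 1*(-112) + 5*99*(-112)) = 18215/(6 + 112 - 55440) = 18215/(-55322) = 18215*(-1/55322) = -18215/55322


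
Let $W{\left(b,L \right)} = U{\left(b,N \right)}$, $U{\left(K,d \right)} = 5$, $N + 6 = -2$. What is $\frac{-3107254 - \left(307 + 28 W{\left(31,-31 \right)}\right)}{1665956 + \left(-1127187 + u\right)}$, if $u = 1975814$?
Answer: $- \frac{3107701}{2514583} \approx -1.2359$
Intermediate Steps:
$N = -8$ ($N = -6 - 2 = -8$)
$W{\left(b,L \right)} = 5$
$\frac{-3107254 - \left(307 + 28 W{\left(31,-31 \right)}\right)}{1665956 + \left(-1127187 + u\right)} = \frac{-3107254 - 447}{1665956 + \left(-1127187 + 1975814\right)} = \frac{-3107254 - 447}{1665956 + 848627} = \frac{-3107254 - 447}{2514583} = \left(-3107701\right) \frac{1}{2514583} = - \frac{3107701}{2514583}$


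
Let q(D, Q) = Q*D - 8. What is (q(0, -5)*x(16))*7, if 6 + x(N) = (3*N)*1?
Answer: -2352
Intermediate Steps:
q(D, Q) = -8 + D*Q (q(D, Q) = D*Q - 8 = -8 + D*Q)
x(N) = -6 + 3*N (x(N) = -6 + (3*N)*1 = -6 + 3*N)
(q(0, -5)*x(16))*7 = ((-8 + 0*(-5))*(-6 + 3*16))*7 = ((-8 + 0)*(-6 + 48))*7 = -8*42*7 = -336*7 = -2352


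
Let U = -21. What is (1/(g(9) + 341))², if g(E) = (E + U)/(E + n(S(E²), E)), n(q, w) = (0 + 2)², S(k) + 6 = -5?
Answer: 169/19545241 ≈ 8.6466e-6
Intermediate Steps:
S(k) = -11 (S(k) = -6 - 5 = -11)
n(q, w) = 4 (n(q, w) = 2² = 4)
g(E) = (-21 + E)/(4 + E) (g(E) = (E - 21)/(E + 4) = (-21 + E)/(4 + E))
(1/(g(9) + 341))² = (1/((-21 + 9)/(4 + 9) + 341))² = (1/(-12/13 + 341))² = (1/(4421/13))² = (13/4421)² = 169/19545241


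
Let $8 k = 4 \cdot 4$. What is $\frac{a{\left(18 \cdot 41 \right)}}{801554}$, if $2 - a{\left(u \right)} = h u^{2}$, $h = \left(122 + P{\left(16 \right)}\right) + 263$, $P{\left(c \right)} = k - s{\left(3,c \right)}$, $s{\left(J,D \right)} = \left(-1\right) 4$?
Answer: $- \frac{106477901}{400777} \approx -265.68$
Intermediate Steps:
$k = 2$ ($k = \frac{4 \cdot 4}{8} = \frac{1}{8} \cdot 16 = 2$)
$s{\left(J,D \right)} = -4$
$P{\left(c \right)} = 6$ ($P{\left(c \right)} = 2 - -4 = 2 + 4 = 6$)
$h = 391$ ($h = \left(122 + 6\right) + 263 = 128 + 263 = 391$)
$a{\left(u \right)} = 2 - 391 u^{2}$
$\frac{a{\left(18 \cdot 41 \right)}}{801554} = \frac{2 - 391 \left(18 \cdot 41\right)^{2}}{801554} = \left(2 - 391 \cdot 738^{2}\right) \frac{1}{801554} = \left(2 - 212955804\right) \frac{1}{801554} = \left(-212955802\right) \frac{1}{801554} = - \frac{106477901}{400777}$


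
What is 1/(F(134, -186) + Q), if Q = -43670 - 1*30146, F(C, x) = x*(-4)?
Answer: -1/73072 ≈ -1.3685e-5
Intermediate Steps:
F(C, x) = -4*x
Q = -73816 (Q = -43670 - 30146 = -73816)
1/(F(134, -186) + Q) = 1/(-4*(-186) - 73816) = 1/(744 - 73816) = 1/(-73072) = -1/73072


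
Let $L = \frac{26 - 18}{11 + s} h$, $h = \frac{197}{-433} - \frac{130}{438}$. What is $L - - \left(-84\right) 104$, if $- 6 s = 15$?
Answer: $- \frac{14084088032}{1612059} \approx -8736.7$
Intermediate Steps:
$s = - \frac{5}{2}$ ($s = \left(- \frac{1}{6}\right) 15 = - \frac{5}{2} \approx -2.5$)
$h = - \frac{71288}{94827}$ ($h = 197 \left(- \frac{1}{433}\right) - \frac{65}{219} = - \frac{197}{433} - \frac{65}{219} = - \frac{71288}{94827} \approx -0.75177$)
$L = - \frac{1140608}{1612059}$ ($L = \frac{26 - 18}{11 - \frac{5}{2}} \left(- \frac{71288}{94827}\right) = \frac{8}{\frac{17}{2}} \left(- \frac{71288}{94827}\right) = 8 \cdot \frac{2}{17} \left(- \frac{71288}{94827}\right) = \frac{16}{17} \left(- \frac{71288}{94827}\right) = - \frac{1140608}{1612059} \approx -0.70755$)
$L - - \left(-84\right) 104 = - \frac{1140608}{1612059} - - \left(-84\right) 104 = - \frac{1140608}{1612059} - \left(-1\right) \left(-8736\right) = - \frac{1140608}{1612059} - 8736 = - \frac{14084088032}{1612059}$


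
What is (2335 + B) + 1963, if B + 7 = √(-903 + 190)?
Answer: 4291 + I*√713 ≈ 4291.0 + 26.702*I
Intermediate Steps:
B = -7 + I*√713 (B = -7 + √(-903 + 190) = -7 + √(-713) = -7 + I*√713 ≈ -7.0 + 26.702*I)
(2335 + B) + 1963 = (2335 + (-7 + I*√713)) + 1963 = (2328 + I*√713) + 1963 = 4291 + I*√713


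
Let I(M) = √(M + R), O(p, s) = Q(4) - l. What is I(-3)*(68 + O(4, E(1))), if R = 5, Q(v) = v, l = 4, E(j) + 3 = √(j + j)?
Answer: 68*√2 ≈ 96.167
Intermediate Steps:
E(j) = -3 + √2*√j (E(j) = -3 + √(j + j) = -3 + √(2*j) = -3 + √2*√j)
O(p, s) = 0 (O(p, s) = 4 - 1*4 = 4 - 4 = 0)
I(M) = √(5 + M) (I(M) = √(M + 5) = √(5 + M))
I(-3)*(68 + O(4, E(1))) = √(5 - 3)*(68 + 0) = √2*68 = 68*√2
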